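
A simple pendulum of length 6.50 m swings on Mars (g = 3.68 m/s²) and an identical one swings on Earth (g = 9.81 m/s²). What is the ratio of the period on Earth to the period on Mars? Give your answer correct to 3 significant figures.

0.612

T ∝ 1/√g, so T₂/T₁ = √(g₁/g₂) = √(3.68/9.81) = 0.612.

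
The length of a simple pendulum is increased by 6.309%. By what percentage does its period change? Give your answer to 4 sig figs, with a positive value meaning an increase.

T ∝ √L, so T'/T = √(1.0631) = 1.0311.
Percentage change in T = (1.0311 − 1) × 100% = 3.106%.

3.106%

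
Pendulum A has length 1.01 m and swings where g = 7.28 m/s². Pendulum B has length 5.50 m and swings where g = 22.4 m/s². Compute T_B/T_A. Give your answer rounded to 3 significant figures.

1.33

T = 2π√(L/g), so T_B/T_A = √((L_B/g_B)/(L_A/g_A)) = √((5.50/22.4)/(1.01/7.28)) = 1.33.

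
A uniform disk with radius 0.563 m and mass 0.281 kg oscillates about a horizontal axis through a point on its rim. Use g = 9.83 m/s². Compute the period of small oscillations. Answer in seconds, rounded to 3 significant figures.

1.84 s

I_cm = ½mr² = 0.04453 kg·m². The pivot is at distance d = 0.563 m from the centre of mass.
By the parallel-axis theorem, I = I_cm + md² = 0.04453 + 0.08907 = 0.1336 kg·m².
T = 2π√(I/(mgd)) = 2π√(0.1336/(0.281 × 9.83 × 0.563)) = 1.84 s.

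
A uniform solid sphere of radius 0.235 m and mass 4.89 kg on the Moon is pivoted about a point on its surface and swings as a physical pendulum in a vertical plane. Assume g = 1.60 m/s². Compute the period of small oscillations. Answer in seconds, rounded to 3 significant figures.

2.85 s

I_cm = (2/5)mr² = 0.1080 kg·m². The pivot is at distance d = 0.235 m from the centre of mass.
By the parallel-axis theorem, I = I_cm + md² = 0.1080 + 0.2701 = 0.3781 kg·m².
T = 2π√(I/(mgd)) = 2π√(0.3781/(4.89 × 1.60 × 0.235)) = 2.85 s.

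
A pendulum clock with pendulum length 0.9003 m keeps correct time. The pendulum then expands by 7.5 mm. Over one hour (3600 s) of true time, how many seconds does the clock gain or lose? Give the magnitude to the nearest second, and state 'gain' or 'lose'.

lose 15 s

T ∝ √L, so T'/T = √(0.90780/0.9003) = 1.00416.
In 3600 s of true time the clock registers 3600/1.00416 = 3585.1 s, so it loses 15 s.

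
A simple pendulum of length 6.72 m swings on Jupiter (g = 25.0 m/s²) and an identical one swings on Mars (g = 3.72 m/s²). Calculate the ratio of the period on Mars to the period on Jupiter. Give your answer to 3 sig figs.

T ∝ 1/√g, so T₂/T₁ = √(g₁/g₂) = √(25.0/3.72) = 2.59.

2.59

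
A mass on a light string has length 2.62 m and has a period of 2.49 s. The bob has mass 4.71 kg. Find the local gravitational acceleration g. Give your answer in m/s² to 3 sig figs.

From T = 2π√(L/g), g = 4π²L/T² = 4π² × 2.62/2.490² = 16.7 m/s².

16.7 m/s²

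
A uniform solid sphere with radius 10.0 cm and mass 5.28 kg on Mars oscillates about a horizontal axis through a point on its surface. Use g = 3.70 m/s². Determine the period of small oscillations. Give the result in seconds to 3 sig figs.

I_cm = (2/5)mr² = 0.02112 kg·m². The pivot is at distance d = 0.100 m from the centre of mass.
By the parallel-axis theorem, I = I_cm + md² = 0.02112 + 0.05280 = 0.07392 kg·m².
T = 2π√(I/(mgd)) = 2π√(0.07392/(5.28 × 3.70 × 0.100)) = 1.22 s.

1.22 s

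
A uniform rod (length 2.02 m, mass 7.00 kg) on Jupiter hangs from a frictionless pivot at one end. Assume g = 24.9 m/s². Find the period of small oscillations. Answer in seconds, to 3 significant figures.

For a physical pendulum T = 2π√(I/(mgd)), with d = 1.010 m from pivot to centre of mass.
I_cm = mL²/12 = 7.00 × 2.02²/12 = 2.380 kg·m²; I = I_cm + md² = 2.380 + 7.00 × 1.010² = 9.521 kg·m².
T = 2π√(9.521/(7.00 × 24.9 × 1.010)) = 1.46 s.

1.46 s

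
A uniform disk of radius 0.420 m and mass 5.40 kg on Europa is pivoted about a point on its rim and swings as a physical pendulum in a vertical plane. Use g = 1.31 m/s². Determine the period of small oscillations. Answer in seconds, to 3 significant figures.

4.36 s

I_cm = ½mr² = 0.4763 kg·m². The pivot is at distance d = 0.420 m from the centre of mass.
By the parallel-axis theorem, I = I_cm + md² = 0.4763 + 0.9526 = 1.429 kg·m².
T = 2π√(I/(mgd)) = 2π√(1.429/(5.40 × 1.31 × 0.420)) = 4.36 s.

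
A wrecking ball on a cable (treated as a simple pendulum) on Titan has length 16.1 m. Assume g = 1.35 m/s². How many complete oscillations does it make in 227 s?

T = 2π√(L/g) = 2π√(16.1/1.35) = 21.70 s.
Number of complete oscillations = ⌊227/21.70⌋ = ⌊10.46⌋ = 10.

10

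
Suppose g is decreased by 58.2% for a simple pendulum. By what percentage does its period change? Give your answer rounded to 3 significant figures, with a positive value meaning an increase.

T ∝ 1/√g, so T'/T = 1/√(0.4180) = 1.547.
Percentage change in T = (1.547 − 1) × 100% = 54.7%.

54.7%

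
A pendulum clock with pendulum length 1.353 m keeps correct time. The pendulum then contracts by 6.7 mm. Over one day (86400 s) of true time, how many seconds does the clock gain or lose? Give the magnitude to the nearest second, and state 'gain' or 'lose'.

gain 215 s

T ∝ √L, so T'/T = √(1.34630/1.353) = 0.997521.
In 86400 s of true time the clock registers 86400/0.997521 = 86614.7 s, so it gains 215 s.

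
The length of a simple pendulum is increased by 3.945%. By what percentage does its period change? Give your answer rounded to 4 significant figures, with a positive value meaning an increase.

1.953%

T ∝ √L, so T'/T = √(1.0394) = 1.0195.
Percentage change in T = (1.0195 − 1) × 100% = 1.953%.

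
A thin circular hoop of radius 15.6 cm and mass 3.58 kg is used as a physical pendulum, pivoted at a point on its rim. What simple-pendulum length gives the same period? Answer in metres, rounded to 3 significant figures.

The equivalent simple-pendulum length is L_eq = I/(md), where I is about the pivot and d = 0.1560 m.
I_cm = mR² = 0.08712 kg·m², so I = I_cm + md² = 0.08712 + 0.08712 = 0.1742 kg·m².
L_eq = 0.1742/(3.58 × 0.1560) = 0.312 m.

0.312 m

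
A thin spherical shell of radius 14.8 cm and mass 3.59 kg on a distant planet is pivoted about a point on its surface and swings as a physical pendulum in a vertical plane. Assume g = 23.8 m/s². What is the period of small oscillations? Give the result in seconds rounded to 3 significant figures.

0.640 s

I_cm = (2/3)mr² = 0.05242 kg·m². The pivot is at distance d = 0.148 m from the centre of mass.
By the parallel-axis theorem, I = I_cm + md² = 0.05242 + 0.07864 = 0.1311 kg·m².
T = 2π√(I/(mgd)) = 2π√(0.1311/(3.59 × 23.8 × 0.148)) = 0.640 s.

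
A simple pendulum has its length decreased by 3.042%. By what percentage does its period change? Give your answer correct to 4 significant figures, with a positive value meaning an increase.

T ∝ √L, so T'/T = √(0.96958) = 0.98467.
Percentage change in T = (0.98467 − 1) × 100% = -1.533%.

-1.533%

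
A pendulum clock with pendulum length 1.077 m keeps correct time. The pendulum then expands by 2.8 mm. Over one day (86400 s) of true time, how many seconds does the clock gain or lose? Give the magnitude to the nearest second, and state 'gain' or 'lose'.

T ∝ √L, so T'/T = √(1.07980/1.077) = 1.00130.
In 86400 s of true time the clock registers 86400/1.00130 = 86287.9 s, so it loses 112 s.

lose 112 s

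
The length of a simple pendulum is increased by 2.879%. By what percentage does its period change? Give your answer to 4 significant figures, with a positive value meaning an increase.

T ∝ √L, so T'/T = √(1.0288) = 1.0143.
Percentage change in T = (1.0143 − 1) × 100% = 1.429%.

1.429%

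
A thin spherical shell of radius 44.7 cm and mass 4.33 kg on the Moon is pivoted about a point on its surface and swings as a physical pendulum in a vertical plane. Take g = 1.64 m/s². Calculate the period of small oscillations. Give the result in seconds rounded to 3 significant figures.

I_cm = (2/3)mr² = 0.5768 kg·m². The pivot is at distance d = 0.447 m from the centre of mass.
By the parallel-axis theorem, I = I_cm + md² = 0.5768 + 0.8652 = 1.442 kg·m².
T = 2π√(I/(mgd)) = 2π√(1.442/(4.33 × 1.64 × 0.447)) = 4.23 s.

4.23 s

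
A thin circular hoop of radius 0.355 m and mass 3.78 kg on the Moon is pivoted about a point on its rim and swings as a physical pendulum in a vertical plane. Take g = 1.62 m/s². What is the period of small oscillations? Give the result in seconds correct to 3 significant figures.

I_cm = mr² = 0.4764 kg·m². The pivot is at distance d = 0.355 m from the centre of mass.
By the parallel-axis theorem, I = I_cm + md² = 0.4764 + 0.4764 = 0.9527 kg·m².
T = 2π√(I/(mgd)) = 2π√(0.9527/(3.78 × 1.62 × 0.355)) = 4.16 s.

4.16 s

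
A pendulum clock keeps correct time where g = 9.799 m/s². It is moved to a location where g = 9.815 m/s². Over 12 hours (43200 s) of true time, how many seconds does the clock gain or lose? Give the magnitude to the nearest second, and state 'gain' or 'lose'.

gain 35 s

The clock's period scales as T ∝ 1/√g, so T'/T = √(9.799/9.815) = 0.999185.
In 43200 s of true time the clock registers 43200/0.999185 = 43235.3 s, so it gains 35 s.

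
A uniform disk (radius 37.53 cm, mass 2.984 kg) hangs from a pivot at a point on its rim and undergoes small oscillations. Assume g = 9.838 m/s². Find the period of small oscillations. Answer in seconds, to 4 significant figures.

1.503 s

I_cm = ½mr² = 0.21015 kg·m². The pivot is at distance d = 0.3753 m from the centre of mass.
By the parallel-axis theorem, I = I_cm + md² = 0.21015 + 0.42030 = 0.63045 kg·m².
T = 2π√(I/(mgd)) = 2π√(0.63045/(2.984 × 9.838 × 0.3753)) = 1.503 s.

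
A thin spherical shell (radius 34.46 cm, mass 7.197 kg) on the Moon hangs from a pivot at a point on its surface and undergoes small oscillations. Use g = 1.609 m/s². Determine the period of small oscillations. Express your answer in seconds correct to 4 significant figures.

3.754 s

I_cm = (2/3)mr² = 0.56976 kg·m². The pivot is at distance d = 0.3446 m from the centre of mass.
By the parallel-axis theorem, I = I_cm + md² = 0.56976 + 0.85464 = 1.4244 kg·m².
T = 2π√(I/(mgd)) = 2π√(1.4244/(7.197 × 1.609 × 0.3446)) = 3.754 s.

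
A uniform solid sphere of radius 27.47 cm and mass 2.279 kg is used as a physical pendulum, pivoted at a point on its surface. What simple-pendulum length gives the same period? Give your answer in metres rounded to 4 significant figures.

0.3846 m

The equivalent simple-pendulum length is L_eq = I/(md), where I is about the pivot and d = 0.27470 m.
I_cm = (2/5)mR² = 0.068789 kg·m², so I = I_cm + md² = 0.068789 + 0.17197 = 0.24076 kg·m².
L_eq = 0.24076/(2.279 × 0.27470) = 0.3846 m.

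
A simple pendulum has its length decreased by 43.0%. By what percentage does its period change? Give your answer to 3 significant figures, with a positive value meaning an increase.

T ∝ √L, so T'/T = √(0.5700) = 0.7550.
Percentage change in T = (0.7550 − 1) × 100% = -24.5%.

-24.5%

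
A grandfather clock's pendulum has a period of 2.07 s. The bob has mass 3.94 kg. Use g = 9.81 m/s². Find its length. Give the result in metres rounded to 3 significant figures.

From T = 2π√(L/g), L = gT²/(4π²) = 9.81 × 2.070²/(4π²) = 1.06 m.

1.06 m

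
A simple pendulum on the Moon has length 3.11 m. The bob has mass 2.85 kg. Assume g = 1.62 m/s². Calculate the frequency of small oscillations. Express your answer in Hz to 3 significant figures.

T = 2π√(L/g) = 2π√(3.11/1.62) = 8.706 s, so f = 1/T = 0.115 Hz.

0.115 Hz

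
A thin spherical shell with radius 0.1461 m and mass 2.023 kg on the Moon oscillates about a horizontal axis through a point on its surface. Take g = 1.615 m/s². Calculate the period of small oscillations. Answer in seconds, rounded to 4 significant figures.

2.440 s

I_cm = (2/3)mr² = 0.028788 kg·m². The pivot is at distance d = 0.1461 m from the centre of mass.
By the parallel-axis theorem, I = I_cm + md² = 0.028788 + 0.043181 = 0.071969 kg·m².
T = 2π√(I/(mgd)) = 2π√(0.071969/(2.023 × 1.615 × 0.1461)) = 2.440 s.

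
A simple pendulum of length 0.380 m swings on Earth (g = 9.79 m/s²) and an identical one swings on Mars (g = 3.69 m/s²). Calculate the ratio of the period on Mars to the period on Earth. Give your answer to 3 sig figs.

T ∝ 1/√g, so T₂/T₁ = √(g₁/g₂) = √(9.79/3.69) = 1.63.

1.63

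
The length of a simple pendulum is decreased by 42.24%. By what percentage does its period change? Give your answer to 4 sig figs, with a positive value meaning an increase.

-24.00%

T ∝ √L, so T'/T = √(0.57760) = 0.76000.
Percentage change in T = (0.76000 − 1) × 100% = -24.00%.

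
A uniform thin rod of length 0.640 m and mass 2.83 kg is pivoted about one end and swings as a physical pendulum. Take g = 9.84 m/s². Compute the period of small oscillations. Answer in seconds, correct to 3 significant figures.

For a physical pendulum T = 2π√(I/(mgd)), with d = 0.3200 m from pivot to centre of mass.
I_cm = mL²/12 = 2.83 × 0.640²/12 = 0.09660 kg·m²; I = I_cm + md² = 0.09660 + 2.83 × 0.3200² = 0.3864 kg·m².
T = 2π√(0.3864/(2.83 × 9.84 × 0.3200)) = 1.31 s.

1.31 s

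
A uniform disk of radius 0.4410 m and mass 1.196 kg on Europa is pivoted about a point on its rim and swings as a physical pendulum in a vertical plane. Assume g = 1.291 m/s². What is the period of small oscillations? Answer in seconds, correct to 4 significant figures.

4.498 s

I_cm = ½mr² = 0.11630 kg·m². The pivot is at distance d = 0.4410 m from the centre of mass.
By the parallel-axis theorem, I = I_cm + md² = 0.11630 + 0.23260 = 0.34890 kg·m².
T = 2π√(I/(mgd)) = 2π√(0.34890/(1.196 × 1.291 × 0.4410)) = 4.498 s.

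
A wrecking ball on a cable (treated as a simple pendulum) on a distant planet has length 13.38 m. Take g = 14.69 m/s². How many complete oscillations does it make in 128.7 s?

T = 2π√(L/g) = 2π√(13.38/14.69) = 5.9965 s.
Number of complete oscillations = ⌊128.7/5.9965⌋ = ⌊21.463⌋ = 21.

21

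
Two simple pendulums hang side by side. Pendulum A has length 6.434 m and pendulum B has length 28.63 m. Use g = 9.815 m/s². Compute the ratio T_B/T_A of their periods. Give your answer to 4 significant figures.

T ∝ √L, so T_B/T_A = √(L_B/L_A) = √(28.63/6.434) = 2.109.

2.109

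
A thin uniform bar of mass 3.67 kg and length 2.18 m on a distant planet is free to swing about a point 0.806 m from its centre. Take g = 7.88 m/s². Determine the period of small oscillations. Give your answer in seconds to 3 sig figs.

For a physical pendulum T = 2π√(I/(mgd)), with d = 0.8060 m from pivot to centre of mass.
I_cm = mL²/12 = 3.67 × 2.18²/12 = 1.453 kg·m²; I = I_cm + md² = 1.453 + 3.67 × 0.8060² = 3.838 kg·m².
T = 2π√(3.838/(3.67 × 7.88 × 0.8060)) = 2.55 s.

2.55 s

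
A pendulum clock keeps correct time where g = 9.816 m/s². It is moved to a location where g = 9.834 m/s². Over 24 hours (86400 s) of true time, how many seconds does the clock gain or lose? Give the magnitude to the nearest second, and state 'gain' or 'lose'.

The clock's period scales as T ∝ 1/√g, so T'/T = √(9.816/9.834) = 0.999084.
In 86400 s of true time the clock registers 86400/0.999084 = 86479.2 s, so it gains 79 s.

gain 79 s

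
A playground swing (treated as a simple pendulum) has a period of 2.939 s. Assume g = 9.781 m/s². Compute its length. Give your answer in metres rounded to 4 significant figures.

From T = 2π√(L/g), L = gT²/(4π²) = 9.781 × 2.9390²/(4π²) = 2.140 m.

2.140 m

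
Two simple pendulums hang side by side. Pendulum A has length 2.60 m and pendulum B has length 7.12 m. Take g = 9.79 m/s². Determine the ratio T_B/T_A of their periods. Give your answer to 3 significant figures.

1.65

T ∝ √L, so T_B/T_A = √(L_B/L_A) = √(7.12/2.60) = 1.65.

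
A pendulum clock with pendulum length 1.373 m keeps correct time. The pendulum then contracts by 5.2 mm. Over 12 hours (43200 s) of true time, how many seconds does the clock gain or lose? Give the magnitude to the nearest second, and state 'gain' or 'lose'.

T ∝ √L, so T'/T = √(1.36780/1.373) = 0.998105.
In 43200 s of true time the clock registers 43200/0.998105 = 43282.0 s, so it gains 82 s.

gain 82 s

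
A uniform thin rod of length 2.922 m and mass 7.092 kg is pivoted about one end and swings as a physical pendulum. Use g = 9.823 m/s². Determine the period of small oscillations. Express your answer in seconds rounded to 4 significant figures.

2.798 s

For a physical pendulum T = 2π√(I/(mgd)), with d = 1.4610 m from pivot to centre of mass.
I_cm = mL²/12 = 7.092 × 2.922²/12 = 5.0460 kg·m²; I = I_cm + md² = 5.0460 + 7.092 × 1.4610² = 20.184 kg·m².
T = 2π√(20.184/(7.092 × 9.823 × 1.4610)) = 2.798 s.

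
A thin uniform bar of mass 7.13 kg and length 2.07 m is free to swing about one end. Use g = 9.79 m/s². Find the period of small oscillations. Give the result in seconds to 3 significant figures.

2.36 s

For a physical pendulum T = 2π√(I/(mgd)), with d = 1.035 m from pivot to centre of mass.
I_cm = mL²/12 = 7.13 × 2.07²/12 = 2.546 kg·m²; I = I_cm + md² = 2.546 + 7.13 × 1.035² = 10.18 kg·m².
T = 2π√(10.18/(7.13 × 9.79 × 1.035)) = 2.36 s.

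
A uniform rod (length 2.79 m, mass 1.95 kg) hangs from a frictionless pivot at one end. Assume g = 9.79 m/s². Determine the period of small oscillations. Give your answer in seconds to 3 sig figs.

2.74 s

For a physical pendulum T = 2π√(I/(mgd)), with d = 1.395 m from pivot to centre of mass.
I_cm = mL²/12 = 1.95 × 2.79²/12 = 1.265 kg·m²; I = I_cm + md² = 1.265 + 1.95 × 1.395² = 5.060 kg·m².
T = 2π√(5.060/(1.95 × 9.79 × 1.395)) = 2.74 s.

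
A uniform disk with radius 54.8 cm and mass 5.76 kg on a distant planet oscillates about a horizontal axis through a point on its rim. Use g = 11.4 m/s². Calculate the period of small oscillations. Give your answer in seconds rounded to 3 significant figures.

1.69 s

I_cm = ½mr² = 0.8649 kg·m². The pivot is at distance d = 0.548 m from the centre of mass.
By the parallel-axis theorem, I = I_cm + md² = 0.8649 + 1.730 = 2.595 kg·m².
T = 2π√(I/(mgd)) = 2π√(2.595/(5.76 × 11.4 × 0.548)) = 1.69 s.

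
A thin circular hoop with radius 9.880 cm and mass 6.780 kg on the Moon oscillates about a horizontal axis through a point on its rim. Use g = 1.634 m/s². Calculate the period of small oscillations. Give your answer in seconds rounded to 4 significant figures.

2.185 s

I_cm = mr² = 0.066183 kg·m². The pivot is at distance d = 0.09880 m from the centre of mass.
By the parallel-axis theorem, I = I_cm + md² = 0.066183 + 0.066183 = 0.13237 kg·m².
T = 2π√(I/(mgd)) = 2π√(0.13237/(6.780 × 1.634 × 0.09880)) = 2.185 s.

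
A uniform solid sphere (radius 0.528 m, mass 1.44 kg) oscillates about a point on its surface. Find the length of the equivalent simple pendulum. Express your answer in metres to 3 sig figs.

0.739 m

The equivalent simple-pendulum length is L_eq = I/(md), where I is about the pivot and d = 0.5280 m.
I_cm = (2/5)mR² = 0.1606 kg·m², so I = I_cm + md² = 0.1606 + 0.4014 = 0.5620 kg·m².
L_eq = 0.5620/(1.44 × 0.5280) = 0.739 m.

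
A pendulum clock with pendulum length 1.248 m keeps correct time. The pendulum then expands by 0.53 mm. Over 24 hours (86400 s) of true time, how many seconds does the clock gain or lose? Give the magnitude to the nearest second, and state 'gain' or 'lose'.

T ∝ √L, so T'/T = √(1.24853/1.248) = 1.00021.
In 86400 s of true time the clock registers 86400/1.00021 = 86381.7 s, so it loses 18 s.

lose 18 s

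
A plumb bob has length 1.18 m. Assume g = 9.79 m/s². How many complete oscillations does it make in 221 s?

T = 2π√(L/g) = 2π√(1.18/9.79) = 2.181 s.
Number of complete oscillations = ⌊221/2.181⌋ = ⌊101.3⌋ = 101.

101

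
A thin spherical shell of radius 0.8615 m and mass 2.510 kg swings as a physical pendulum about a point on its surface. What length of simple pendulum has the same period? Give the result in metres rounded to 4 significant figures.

1.436 m

The equivalent simple-pendulum length is L_eq = I/(md), where I is about the pivot and d = 0.86150 m.
I_cm = (2/3)mR² = 1.2419 kg·m², so I = I_cm + md² = 1.2419 + 1.8629 = 3.1048 kg·m².
L_eq = 3.1048/(2.510 × 0.86150) = 1.436 m.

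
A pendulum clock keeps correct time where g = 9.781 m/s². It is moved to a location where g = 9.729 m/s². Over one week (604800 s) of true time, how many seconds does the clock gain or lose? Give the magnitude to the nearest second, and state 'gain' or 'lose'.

The clock's period scales as T ∝ 1/√g, so T'/T = √(9.781/9.729) = 1.00267.
In 604800 s of true time the clock registers 604800/1.00267 = 603190.2 s, so it loses 1610 s.

lose 1610 s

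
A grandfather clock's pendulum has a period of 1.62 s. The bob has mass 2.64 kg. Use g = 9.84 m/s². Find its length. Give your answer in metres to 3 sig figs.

0.654 m

From T = 2π√(L/g), L = gT²/(4π²) = 9.84 × 1.620²/(4π²) = 0.654 m.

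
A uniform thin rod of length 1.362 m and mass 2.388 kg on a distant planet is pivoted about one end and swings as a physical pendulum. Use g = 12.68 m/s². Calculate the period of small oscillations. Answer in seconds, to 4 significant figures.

1.681 s

For a physical pendulum T = 2π√(I/(mgd)), with d = 0.68100 m from pivot to centre of mass.
I_cm = mL²/12 = 2.388 × 1.362²/12 = 0.36915 kg·m²; I = I_cm + md² = 0.36915 + 2.388 × 0.68100² = 1.4766 kg·m².
T = 2π√(1.4766/(2.388 × 12.68 × 0.68100)) = 1.681 s.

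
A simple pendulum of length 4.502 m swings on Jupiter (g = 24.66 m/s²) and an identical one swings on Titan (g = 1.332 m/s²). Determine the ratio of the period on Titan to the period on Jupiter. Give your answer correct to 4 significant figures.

4.303

T ∝ 1/√g, so T₂/T₁ = √(g₁/g₂) = √(24.66/1.332) = 4.303.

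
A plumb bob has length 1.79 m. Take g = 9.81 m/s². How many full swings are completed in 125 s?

T = 2π√(L/g) = 2π√(1.79/9.81) = 2.684 s.
Number of complete oscillations = ⌊125/2.684⌋ = ⌊46.57⌋ = 46.

46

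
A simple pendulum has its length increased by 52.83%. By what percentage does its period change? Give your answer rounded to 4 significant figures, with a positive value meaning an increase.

T ∝ √L, so T'/T = √(1.5283) = 1.2362.
Percentage change in T = (1.2362 − 1) × 100% = 23.62%.

23.62%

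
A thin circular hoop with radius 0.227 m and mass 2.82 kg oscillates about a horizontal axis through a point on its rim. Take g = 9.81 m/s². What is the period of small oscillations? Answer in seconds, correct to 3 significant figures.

I_cm = mr² = 0.1453 kg·m². The pivot is at distance d = 0.227 m from the centre of mass.
By the parallel-axis theorem, I = I_cm + md² = 0.1453 + 0.1453 = 0.2906 kg·m².
T = 2π√(I/(mgd)) = 2π√(0.2906/(2.82 × 9.81 × 0.227)) = 1.35 s.

1.35 s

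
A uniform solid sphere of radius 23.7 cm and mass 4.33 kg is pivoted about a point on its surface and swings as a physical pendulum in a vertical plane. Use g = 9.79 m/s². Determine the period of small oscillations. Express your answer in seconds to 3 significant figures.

I_cm = (2/5)mr² = 0.09728 kg·m². The pivot is at distance d = 0.237 m from the centre of mass.
By the parallel-axis theorem, I = I_cm + md² = 0.09728 + 0.2432 = 0.3405 kg·m².
T = 2π√(I/(mgd)) = 2π√(0.3405/(4.33 × 9.79 × 0.237)) = 1.16 s.

1.16 s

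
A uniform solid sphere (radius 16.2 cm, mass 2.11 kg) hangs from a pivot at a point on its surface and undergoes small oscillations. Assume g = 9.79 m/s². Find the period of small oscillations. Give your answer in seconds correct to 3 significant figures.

I_cm = (2/5)mr² = 0.02215 kg·m². The pivot is at distance d = 0.162 m from the centre of mass.
By the parallel-axis theorem, I = I_cm + md² = 0.02215 + 0.05537 = 0.07752 kg·m².
T = 2π√(I/(mgd)) = 2π√(0.07752/(2.11 × 9.79 × 0.162)) = 0.956 s.

0.956 s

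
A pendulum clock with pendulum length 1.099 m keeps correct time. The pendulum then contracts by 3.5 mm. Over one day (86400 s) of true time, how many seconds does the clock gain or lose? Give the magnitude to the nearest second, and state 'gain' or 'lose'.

T ∝ √L, so T'/T = √(1.09550/1.099) = 0.998406.
In 86400 s of true time the clock registers 86400/0.998406 = 86537.9 s, so it gains 138 s.

gain 138 s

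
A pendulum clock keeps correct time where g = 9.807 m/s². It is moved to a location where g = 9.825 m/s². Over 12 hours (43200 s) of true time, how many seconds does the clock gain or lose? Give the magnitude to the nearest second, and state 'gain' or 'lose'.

gain 40 s

The clock's period scales as T ∝ 1/√g, so T'/T = √(9.807/9.825) = 0.999084.
In 43200 s of true time the clock registers 43200/0.999084 = 43239.6 s, so it gains 40 s.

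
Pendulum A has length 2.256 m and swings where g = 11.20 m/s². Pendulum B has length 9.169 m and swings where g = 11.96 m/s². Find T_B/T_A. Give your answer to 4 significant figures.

1.951

T = 2π√(L/g), so T_B/T_A = √((L_B/g_B)/(L_A/g_A)) = √((9.169/11.96)/(2.256/11.20)) = 1.951.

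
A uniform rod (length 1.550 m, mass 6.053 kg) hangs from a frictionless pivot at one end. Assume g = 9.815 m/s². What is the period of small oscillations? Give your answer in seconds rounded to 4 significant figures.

2.039 s

For a physical pendulum T = 2π√(I/(mgd)), with d = 0.77500 m from pivot to centre of mass.
I_cm = mL²/12 = 6.053 × 1.550²/12 = 1.2119 kg·m²; I = I_cm + md² = 1.2119 + 6.053 × 0.77500² = 4.8474 kg·m².
T = 2π√(4.8474/(6.053 × 9.815 × 0.77500)) = 2.039 s.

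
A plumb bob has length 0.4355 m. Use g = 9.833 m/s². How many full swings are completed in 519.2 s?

T = 2π√(L/g) = 2π√(0.4355/9.833) = 1.3223 s.
Number of complete oscillations = ⌊519.2/1.3223⌋ = ⌊392.65⌋ = 392.

392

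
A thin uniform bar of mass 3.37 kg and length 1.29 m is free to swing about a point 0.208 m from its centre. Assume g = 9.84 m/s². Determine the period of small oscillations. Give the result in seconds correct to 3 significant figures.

1.87 s

For a physical pendulum T = 2π√(I/(mgd)), with d = 0.2080 m from pivot to centre of mass.
I_cm = mL²/12 = 3.37 × 1.29²/12 = 0.4673 kg·m²; I = I_cm + md² = 0.4673 + 3.37 × 0.2080² = 0.6131 kg·m².
T = 2π√(0.6131/(3.37 × 9.84 × 0.2080)) = 1.87 s.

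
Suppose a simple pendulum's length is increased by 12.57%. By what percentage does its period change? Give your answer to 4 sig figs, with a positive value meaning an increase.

6.099%

T ∝ √L, so T'/T = √(1.1257) = 1.0610.
Percentage change in T = (1.0610 − 1) × 100% = 6.099%.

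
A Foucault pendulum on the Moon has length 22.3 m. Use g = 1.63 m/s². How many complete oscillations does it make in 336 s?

T = 2π√(L/g) = 2π√(22.3/1.63) = 23.24 s.
Number of complete oscillations = ⌊336/23.24⌋ = ⌊14.46⌋ = 14.

14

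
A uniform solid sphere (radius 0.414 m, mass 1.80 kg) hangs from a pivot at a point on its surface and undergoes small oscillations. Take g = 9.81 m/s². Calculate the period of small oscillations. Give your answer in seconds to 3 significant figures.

I_cm = (2/5)mr² = 0.1234 kg·m². The pivot is at distance d = 0.414 m from the centre of mass.
By the parallel-axis theorem, I = I_cm + md² = 0.1234 + 0.3085 = 0.4319 kg·m².
T = 2π√(I/(mgd)) = 2π√(0.4319/(1.80 × 9.81 × 0.414)) = 1.53 s.

1.53 s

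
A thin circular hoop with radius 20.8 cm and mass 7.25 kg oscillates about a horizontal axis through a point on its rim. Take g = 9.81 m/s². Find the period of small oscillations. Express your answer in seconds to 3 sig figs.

1.29 s

I_cm = mr² = 0.3137 kg·m². The pivot is at distance d = 0.208 m from the centre of mass.
By the parallel-axis theorem, I = I_cm + md² = 0.3137 + 0.3137 = 0.6273 kg·m².
T = 2π√(I/(mgd)) = 2π√(0.6273/(7.25 × 9.81 × 0.208)) = 1.29 s.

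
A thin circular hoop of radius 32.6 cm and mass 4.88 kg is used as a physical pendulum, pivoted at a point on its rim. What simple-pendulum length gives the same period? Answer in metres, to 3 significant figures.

The equivalent simple-pendulum length is L_eq = I/(md), where I is about the pivot and d = 0.3260 m.
I_cm = mR² = 0.5186 kg·m², so I = I_cm + md² = 0.5186 + 0.5186 = 1.037 kg·m².
L_eq = 1.037/(4.88 × 0.3260) = 0.652 m.

0.652 m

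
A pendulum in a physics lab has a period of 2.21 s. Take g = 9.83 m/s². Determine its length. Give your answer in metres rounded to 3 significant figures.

From T = 2π√(L/g), L = gT²/(4π²) = 9.83 × 2.210²/(4π²) = 1.22 m.

1.22 m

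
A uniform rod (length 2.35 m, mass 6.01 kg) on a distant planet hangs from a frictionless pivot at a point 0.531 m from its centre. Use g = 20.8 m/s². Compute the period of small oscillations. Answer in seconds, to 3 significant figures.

1.63 s

For a physical pendulum T = 2π√(I/(mgd)), with d = 0.5310 m from pivot to centre of mass.
I_cm = mL²/12 = 6.01 × 2.35²/12 = 2.766 kg·m²; I = I_cm + md² = 2.766 + 6.01 × 0.5310² = 4.460 kg·m².
T = 2π√(4.460/(6.01 × 20.8 × 0.5310)) = 1.63 s.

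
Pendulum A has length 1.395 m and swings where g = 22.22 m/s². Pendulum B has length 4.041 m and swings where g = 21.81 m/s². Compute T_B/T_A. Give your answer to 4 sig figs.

T = 2π√(L/g), so T_B/T_A = √((L_B/g_B)/(L_A/g_A)) = √((4.041/21.81)/(1.395/22.22)) = 1.718.

1.718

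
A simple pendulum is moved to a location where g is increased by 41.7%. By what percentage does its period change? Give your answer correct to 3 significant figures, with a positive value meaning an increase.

-16.0%

T ∝ 1/√g, so T'/T = 1/√(1.417) = 0.8401.
Percentage change in T = (0.8401 − 1) × 100% = -16.0%.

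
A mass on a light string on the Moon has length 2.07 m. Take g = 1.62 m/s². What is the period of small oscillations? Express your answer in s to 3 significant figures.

T = 2π√(L/g) = 2π√(2.07/1.62) = 2π × 1.130 = 7.10 s.

7.10 s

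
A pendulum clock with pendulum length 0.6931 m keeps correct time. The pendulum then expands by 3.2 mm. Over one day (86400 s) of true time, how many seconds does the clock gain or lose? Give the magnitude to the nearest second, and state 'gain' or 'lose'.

lose 199 s

T ∝ √L, so T'/T = √(0.69630/0.6931) = 1.00231.
In 86400 s of true time the clock registers 86400/1.00231 = 86201.2 s, so it loses 199 s.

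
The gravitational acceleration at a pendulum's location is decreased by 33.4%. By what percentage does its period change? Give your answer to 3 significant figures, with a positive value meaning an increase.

T ∝ 1/√g, so T'/T = 1/√(0.6660) = 1.225.
Percentage change in T = (1.225 − 1) × 100% = 22.5%.

22.5%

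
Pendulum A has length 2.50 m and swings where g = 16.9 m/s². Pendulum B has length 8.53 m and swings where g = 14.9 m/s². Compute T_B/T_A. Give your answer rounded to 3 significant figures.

T = 2π√(L/g), so T_B/T_A = √((L_B/g_B)/(L_A/g_A)) = √((8.53/14.9)/(2.50/16.9)) = 1.97.

1.97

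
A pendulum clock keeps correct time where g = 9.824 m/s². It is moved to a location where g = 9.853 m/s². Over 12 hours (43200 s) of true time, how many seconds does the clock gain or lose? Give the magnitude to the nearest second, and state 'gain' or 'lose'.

gain 64 s

The clock's period scales as T ∝ 1/√g, so T'/T = √(9.824/9.853) = 0.998527.
In 43200 s of true time the clock registers 43200/0.998527 = 43263.7 s, so it gains 64 s.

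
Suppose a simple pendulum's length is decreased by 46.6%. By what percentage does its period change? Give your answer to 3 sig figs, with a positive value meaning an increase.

T ∝ √L, so T'/T = √(0.5340) = 0.7308.
Percentage change in T = (0.7308 − 1) × 100% = -26.9%.

-26.9%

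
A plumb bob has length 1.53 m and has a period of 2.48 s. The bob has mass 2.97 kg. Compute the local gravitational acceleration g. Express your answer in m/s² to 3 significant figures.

9.82 m/s²

From T = 2π√(L/g), g = 4π²L/T² = 4π² × 1.53/2.480² = 9.82 m/s².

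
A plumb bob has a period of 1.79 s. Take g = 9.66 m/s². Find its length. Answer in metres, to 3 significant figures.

0.784 m

From T = 2π√(L/g), L = gT²/(4π²) = 9.66 × 1.790²/(4π²) = 0.784 m.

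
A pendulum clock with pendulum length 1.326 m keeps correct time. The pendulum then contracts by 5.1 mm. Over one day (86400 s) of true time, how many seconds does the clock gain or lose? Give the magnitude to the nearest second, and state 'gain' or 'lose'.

T ∝ √L, so T'/T = √(1.32090/1.326) = 0.998075.
In 86400 s of true time the clock registers 86400/0.998075 = 86566.6 s, so it gains 167 s.

gain 167 s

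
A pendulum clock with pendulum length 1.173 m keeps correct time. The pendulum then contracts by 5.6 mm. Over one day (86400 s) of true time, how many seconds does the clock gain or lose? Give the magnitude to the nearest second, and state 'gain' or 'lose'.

T ∝ √L, so T'/T = √(1.16740/1.173) = 0.997610.
In 86400 s of true time the clock registers 86400/0.997610 = 86607.0 s, so it gains 207 s.

gain 207 s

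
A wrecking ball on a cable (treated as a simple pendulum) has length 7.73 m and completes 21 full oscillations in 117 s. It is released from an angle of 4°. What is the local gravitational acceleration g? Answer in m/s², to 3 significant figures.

9.83 m/s²

T = 117/21 = 5.571 s.
From T = 2π√(L/g), g = 4π²L/T² = 4π² × 7.73/5.571² = 9.83 m/s².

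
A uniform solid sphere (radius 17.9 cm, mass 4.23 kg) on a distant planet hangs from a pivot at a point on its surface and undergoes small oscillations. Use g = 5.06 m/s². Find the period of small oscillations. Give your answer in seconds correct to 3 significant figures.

1.40 s

I_cm = (2/5)mr² = 0.05421 kg·m². The pivot is at distance d = 0.179 m from the centre of mass.
By the parallel-axis theorem, I = I_cm + md² = 0.05421 + 0.1355 = 0.1897 kg·m².
T = 2π√(I/(mgd)) = 2π√(0.1897/(4.23 × 5.06 × 0.179)) = 1.40 s.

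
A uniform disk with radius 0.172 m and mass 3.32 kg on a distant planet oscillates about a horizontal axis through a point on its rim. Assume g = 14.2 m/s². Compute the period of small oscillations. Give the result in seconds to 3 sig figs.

I_cm = ½mr² = 0.04911 kg·m². The pivot is at distance d = 0.172 m from the centre of mass.
By the parallel-axis theorem, I = I_cm + md² = 0.04911 + 0.09822 = 0.1473 kg·m².
T = 2π√(I/(mgd)) = 2π√(0.1473/(3.32 × 14.2 × 0.172)) = 0.847 s.

0.847 s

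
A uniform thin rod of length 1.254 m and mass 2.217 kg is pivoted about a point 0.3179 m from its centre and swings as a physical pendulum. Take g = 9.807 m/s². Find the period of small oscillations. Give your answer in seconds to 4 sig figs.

1.714 s

For a physical pendulum T = 2π√(I/(mgd)), with d = 0.31790 m from pivot to centre of mass.
I_cm = mL²/12 = 2.217 × 1.254²/12 = 0.29052 kg·m²; I = I_cm + md² = 0.29052 + 2.217 × 0.31790² = 0.51457 kg·m².
T = 2π√(0.51457/(2.217 × 9.807 × 0.31790)) = 1.714 s.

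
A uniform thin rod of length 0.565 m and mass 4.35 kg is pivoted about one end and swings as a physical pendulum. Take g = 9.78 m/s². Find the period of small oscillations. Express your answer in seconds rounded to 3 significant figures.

For a physical pendulum T = 2π√(I/(mgd)), with d = 0.2825 m from pivot to centre of mass.
I_cm = mL²/12 = 4.35 × 0.565²/12 = 0.1157 kg·m²; I = I_cm + md² = 0.1157 + 4.35 × 0.2825² = 0.4629 kg·m².
T = 2π√(0.4629/(4.35 × 9.78 × 0.2825)) = 1.23 s.

1.23 s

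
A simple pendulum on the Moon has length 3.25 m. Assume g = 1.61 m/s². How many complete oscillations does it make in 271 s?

30

T = 2π√(L/g) = 2π√(3.25/1.61) = 8.927 s.
Number of complete oscillations = ⌊271/8.927⌋ = ⌊30.36⌋ = 30.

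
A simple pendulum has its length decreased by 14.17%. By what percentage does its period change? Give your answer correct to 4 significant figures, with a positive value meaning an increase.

T ∝ √L, so T'/T = √(0.85830) = 0.92644.
Percentage change in T = (0.92644 − 1) × 100% = -7.356%.

-7.356%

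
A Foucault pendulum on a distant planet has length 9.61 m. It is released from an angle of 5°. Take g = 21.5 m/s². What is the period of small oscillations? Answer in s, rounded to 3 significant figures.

T = 2π√(L/g) = 2π√(9.61/21.5) = 2π × 0.6686 = 4.20 s.

4.20 s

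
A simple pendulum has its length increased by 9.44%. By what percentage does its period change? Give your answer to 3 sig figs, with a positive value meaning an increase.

T ∝ √L, so T'/T = √(1.094) = 1.046.
Percentage change in T = (1.046 − 1) × 100% = 4.61%.

4.61%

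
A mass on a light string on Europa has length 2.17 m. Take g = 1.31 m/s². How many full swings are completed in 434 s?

T = 2π√(L/g) = 2π√(2.17/1.31) = 8.087 s.
Number of complete oscillations = ⌊434/8.087⌋ = ⌊53.67⌋ = 53.

53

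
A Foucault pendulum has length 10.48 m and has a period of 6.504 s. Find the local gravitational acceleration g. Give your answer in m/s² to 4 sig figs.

From T = 2π√(L/g), g = 4π²L/T² = 4π² × 10.48/6.5040² = 9.780 m/s².

9.780 m/s²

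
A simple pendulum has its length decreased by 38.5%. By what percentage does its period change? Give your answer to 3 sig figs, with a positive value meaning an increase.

T ∝ √L, so T'/T = √(0.6150) = 0.7842.
Percentage change in T = (0.7842 − 1) × 100% = -21.6%.

-21.6%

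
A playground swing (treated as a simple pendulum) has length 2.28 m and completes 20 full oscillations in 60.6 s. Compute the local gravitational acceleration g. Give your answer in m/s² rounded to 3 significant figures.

T = 60.6/20 = 3.030 s.
From T = 2π√(L/g), g = 4π²L/T² = 4π² × 2.28/3.030² = 9.80 m/s².

9.80 m/s²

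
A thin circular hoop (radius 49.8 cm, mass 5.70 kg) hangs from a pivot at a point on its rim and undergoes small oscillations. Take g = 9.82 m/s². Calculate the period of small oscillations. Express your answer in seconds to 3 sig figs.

I_cm = mr² = 1.414 kg·m². The pivot is at distance d = 0.498 m from the centre of mass.
By the parallel-axis theorem, I = I_cm + md² = 1.414 + 1.414 = 2.827 kg·m².
T = 2π√(I/(mgd)) = 2π√(2.827/(5.70 × 9.82 × 0.498)) = 2.00 s.

2.00 s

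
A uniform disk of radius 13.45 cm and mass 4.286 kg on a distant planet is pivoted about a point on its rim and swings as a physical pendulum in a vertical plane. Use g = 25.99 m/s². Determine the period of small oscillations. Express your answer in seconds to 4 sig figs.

I_cm = ½mr² = 0.038767 kg·m². The pivot is at distance d = 0.1345 m from the centre of mass.
By the parallel-axis theorem, I = I_cm + md² = 0.038767 + 0.077535 = 0.11630 kg·m².
T = 2π√(I/(mgd)) = 2π√(0.11630/(4.286 × 25.99 × 0.1345)) = 0.5536 s.

0.5536 s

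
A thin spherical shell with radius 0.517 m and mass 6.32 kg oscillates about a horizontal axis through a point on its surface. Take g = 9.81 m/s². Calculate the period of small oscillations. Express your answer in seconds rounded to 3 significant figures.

1.86 s

I_cm = (2/3)mr² = 1.126 kg·m². The pivot is at distance d = 0.517 m from the centre of mass.
By the parallel-axis theorem, I = I_cm + md² = 1.126 + 1.689 = 2.815 kg·m².
T = 2π√(I/(mgd)) = 2π√(2.815/(6.32 × 9.81 × 0.517)) = 1.86 s.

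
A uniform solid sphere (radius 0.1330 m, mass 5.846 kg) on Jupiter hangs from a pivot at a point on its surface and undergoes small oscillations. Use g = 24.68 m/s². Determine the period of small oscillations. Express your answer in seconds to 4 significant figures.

0.5458 s

I_cm = (2/5)mr² = 0.041364 kg·m². The pivot is at distance d = 0.1330 m from the centre of mass.
By the parallel-axis theorem, I = I_cm + md² = 0.041364 + 0.10341 = 0.14477 kg·m².
T = 2π√(I/(mgd)) = 2π√(0.14477/(5.846 × 24.68 × 0.1330)) = 0.5458 s.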